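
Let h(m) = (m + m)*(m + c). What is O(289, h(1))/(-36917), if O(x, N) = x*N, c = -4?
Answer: 1734/36917 ≈ 0.046970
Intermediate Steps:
h(m) = 2*m*(-4 + m) (h(m) = (m + m)*(m - 4) = (2*m)*(-4 + m) = 2*m*(-4 + m))
O(x, N) = N*x
O(289, h(1))/(-36917) = ((2*1*(-4 + 1))*289)/(-36917) = ((2*1*(-3))*289)*(-1/36917) = -6*289*(-1/36917) = -1734*(-1/36917) = 1734/36917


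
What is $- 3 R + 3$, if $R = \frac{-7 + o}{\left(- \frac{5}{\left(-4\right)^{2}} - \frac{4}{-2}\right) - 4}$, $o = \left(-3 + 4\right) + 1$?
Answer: $- \frac{129}{37} \approx -3.4865$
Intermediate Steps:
$o = 2$ ($o = 1 + 1 = 2$)
$R = \frac{80}{37}$ ($R = \frac{-7 + 2}{\left(- \frac{5}{\left(-4\right)^{2}} - \frac{4}{-2}\right) - 4} = - \frac{5}{\left(- \frac{5}{16} - -2\right) - 4} = - \frac{5}{\left(\left(-5\right) \frac{1}{16} + 2\right) - 4} = - \frac{5}{\left(- \frac{5}{16} + 2\right) - 4} = - \frac{5}{\frac{27}{16} - 4} = - \frac{5}{- \frac{37}{16}} = \left(-5\right) \left(- \frac{16}{37}\right) = \frac{80}{37} \approx 2.1622$)
$- 3 R + 3 = \left(-3\right) \frac{80}{37} + 3 = - \frac{240}{37} + 3 = - \frac{129}{37}$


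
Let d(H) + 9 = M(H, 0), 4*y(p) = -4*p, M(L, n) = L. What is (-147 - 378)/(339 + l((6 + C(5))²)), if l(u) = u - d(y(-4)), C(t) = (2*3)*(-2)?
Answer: -105/76 ≈ -1.3816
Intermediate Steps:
y(p) = -p (y(p) = (-4*p)/4 = -p)
d(H) = -9 + H
C(t) = -12 (C(t) = 6*(-2) = -12)
l(u) = 5 + u (l(u) = u - (-9 - 1*(-4)) = u - (-9 + 4) = u - 1*(-5) = u + 5 = 5 + u)
(-147 - 378)/(339 + l((6 + C(5))²)) = (-147 - 378)/(339 + (5 + (6 - 12)²)) = -525/(339 + (5 + (-6)²)) = -525/(339 + (5 + 36)) = -525/(339 + 41) = -525/380 = -525*1/380 = -105/76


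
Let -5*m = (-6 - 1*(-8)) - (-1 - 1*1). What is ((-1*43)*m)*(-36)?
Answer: -6192/5 ≈ -1238.4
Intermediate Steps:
m = -⅘ (m = -((-6 - 1*(-8)) - (-1 - 1*1))/5 = -((-6 + 8) - (-1 - 1))/5 = -(2 - 1*(-2))/5 = -(2 + 2)/5 = -⅕*4 = -⅘ ≈ -0.80000)
((-1*43)*m)*(-36) = (-1*43*(-⅘))*(-36) = -43*(-⅘)*(-36) = (172/5)*(-36) = -6192/5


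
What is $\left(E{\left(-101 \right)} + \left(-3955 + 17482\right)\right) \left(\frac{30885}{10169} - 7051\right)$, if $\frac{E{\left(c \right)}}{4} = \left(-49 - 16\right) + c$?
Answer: $- \frac{921900651442}{10169} \approx -9.0658 \cdot 10^{7}$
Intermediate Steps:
$E{\left(c \right)} = -260 + 4 c$ ($E{\left(c \right)} = 4 \left(\left(-49 - 16\right) + c\right) = 4 \left(-65 + c\right) = -260 + 4 c$)
$\left(E{\left(-101 \right)} + \left(-3955 + 17482\right)\right) \left(\frac{30885}{10169} - 7051\right) = \left(\left(-260 + 4 \left(-101\right)\right) + \left(-3955 + 17482\right)\right) \left(\frac{30885}{10169} - 7051\right) = \left(\left(-260 - 404\right) + 13527\right) \left(30885 \cdot \frac{1}{10169} - 7051\right) = \left(-664 + 13527\right) \left(\frac{30885}{10169} - 7051\right) = 12863 \left(- \frac{71670734}{10169}\right) = - \frac{921900651442}{10169}$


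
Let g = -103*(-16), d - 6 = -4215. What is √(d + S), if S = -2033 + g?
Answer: I*√4594 ≈ 67.779*I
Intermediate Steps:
d = -4209 (d = 6 - 4215 = -4209)
g = 1648
S = -385 (S = -2033 + 1648 = -385)
√(d + S) = √(-4209 - 385) = √(-4594) = I*√4594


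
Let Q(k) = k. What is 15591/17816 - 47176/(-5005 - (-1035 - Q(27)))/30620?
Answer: 470803642919/537752175640 ≈ 0.87550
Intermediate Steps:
15591/17816 - 47176/(-5005 - (-1035 - Q(27)))/30620 = 15591/17816 - 47176/(-5005 - (-1035 - 1*27))/30620 = 15591*(1/17816) - 47176/(-5005 - (-1035 - 27))*(1/30620) = 15591/17816 - 47176/(-5005 - 1*(-1062))*(1/30620) = 15591/17816 - 47176/(-5005 + 1062)*(1/30620) = 15591/17816 - 47176/(-3943)*(1/30620) = 15591/17816 - 47176*(-1/3943)*(1/30620) = 15591/17816 + (47176/3943)*(1/30620) = 15591/17816 + 11794/30183665 = 470803642919/537752175640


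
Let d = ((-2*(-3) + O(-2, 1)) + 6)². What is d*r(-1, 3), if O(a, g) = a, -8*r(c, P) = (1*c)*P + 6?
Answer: -75/2 ≈ -37.500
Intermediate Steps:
r(c, P) = -¾ - P*c/8 (r(c, P) = -((1*c)*P + 6)/8 = -(c*P + 6)/8 = -(P*c + 6)/8 = -(6 + P*c)/8 = -¾ - P*c/8)
d = 100 (d = ((-2*(-3) - 2) + 6)² = ((6 - 2) + 6)² = (4 + 6)² = 10² = 100)
d*r(-1, 3) = 100*(-¾ - ⅛*3*(-1)) = 100*(-¾ + 3/8) = 100*(-3/8) = -75/2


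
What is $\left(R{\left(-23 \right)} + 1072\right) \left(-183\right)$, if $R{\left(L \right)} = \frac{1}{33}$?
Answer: $- \frac{2157997}{11} \approx -1.9618 \cdot 10^{5}$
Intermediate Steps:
$R{\left(L \right)} = \frac{1}{33}$
$\left(R{\left(-23 \right)} + 1072\right) \left(-183\right) = \left(\frac{1}{33} + 1072\right) \left(-183\right) = \frac{35377}{33} \left(-183\right) = - \frac{2157997}{11}$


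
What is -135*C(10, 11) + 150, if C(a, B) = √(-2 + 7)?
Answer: 150 - 135*√5 ≈ -151.87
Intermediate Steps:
C(a, B) = √5
-135*C(10, 11) + 150 = -135*√5 + 150 = 150 - 135*√5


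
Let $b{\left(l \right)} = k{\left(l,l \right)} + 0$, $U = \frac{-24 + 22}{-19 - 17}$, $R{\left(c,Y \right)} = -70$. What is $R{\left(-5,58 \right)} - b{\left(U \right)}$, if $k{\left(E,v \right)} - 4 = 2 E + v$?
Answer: $- \frac{445}{6} \approx -74.167$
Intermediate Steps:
$k{\left(E,v \right)} = 4 + v + 2 E$ ($k{\left(E,v \right)} = 4 + \left(2 E + v\right) = 4 + \left(v + 2 E\right) = 4 + v + 2 E$)
$U = \frac{1}{18}$ ($U = - \frac{2}{-36} = \left(-2\right) \left(- \frac{1}{36}\right) = \frac{1}{18} \approx 0.055556$)
$b{\left(l \right)} = 4 + 3 l$ ($b{\left(l \right)} = \left(4 + l + 2 l\right) + 0 = \left(4 + 3 l\right) + 0 = 4 + 3 l$)
$R{\left(-5,58 \right)} - b{\left(U \right)} = -70 - \left(4 + 3 \cdot \frac{1}{18}\right) = -70 - \left(4 + \frac{1}{6}\right) = -70 - \frac{25}{6} = - \frac{445}{6}$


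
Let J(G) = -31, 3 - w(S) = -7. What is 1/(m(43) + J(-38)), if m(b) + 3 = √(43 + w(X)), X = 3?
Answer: -34/1103 - √53/1103 ≈ -0.037425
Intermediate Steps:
w(S) = 10 (w(S) = 3 - 1*(-7) = 3 + 7 = 10)
m(b) = -3 + √53 (m(b) = -3 + √(43 + 10) = -3 + √53)
1/(m(43) + J(-38)) = 1/((-3 + √53) - 31) = 1/(-34 + √53)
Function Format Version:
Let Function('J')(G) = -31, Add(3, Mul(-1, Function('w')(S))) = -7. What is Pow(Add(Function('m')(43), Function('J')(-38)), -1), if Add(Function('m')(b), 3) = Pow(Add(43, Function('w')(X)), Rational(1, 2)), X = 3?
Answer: Add(Rational(-34, 1103), Mul(Rational(-1, 1103), Pow(53, Rational(1, 2)))) ≈ -0.037425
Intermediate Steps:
Function('w')(S) = 10 (Function('w')(S) = Add(3, Mul(-1, -7)) = Add(3, 7) = 10)
Function('m')(b) = Add(-3, Pow(53, Rational(1, 2))) (Function('m')(b) = Add(-3, Pow(Add(43, 10), Rational(1, 2))) = Add(-3, Pow(53, Rational(1, 2))))
Pow(Add(Function('m')(43), Function('J')(-38)), -1) = Pow(Add(Add(-3, Pow(53, Rational(1, 2))), -31), -1) = Pow(Add(-34, Pow(53, Rational(1, 2))), -1)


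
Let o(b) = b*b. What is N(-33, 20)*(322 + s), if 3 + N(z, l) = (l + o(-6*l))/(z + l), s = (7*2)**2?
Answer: -7489762/13 ≈ -5.7614e+5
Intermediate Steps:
o(b) = b**2
s = 196 (s = 14**2 = 196)
N(z, l) = -3 + (l + 36*l**2)/(l + z) (N(z, l) = -3 + (l + (-6*l)**2)/(z + l) = -3 + (l + 36*l**2)/(l + z))
N(-33, 20)*(322 + s) = ((-3*(-33) - 2*20 + 36*20**2)/(20 - 33))*(322 + 196) = ((99 - 40 + 36*400)/(-13))*518 = -(99 - 40 + 14400)/13*518 = -1/13*14459*518 = -14459/13*518 = -7489762/13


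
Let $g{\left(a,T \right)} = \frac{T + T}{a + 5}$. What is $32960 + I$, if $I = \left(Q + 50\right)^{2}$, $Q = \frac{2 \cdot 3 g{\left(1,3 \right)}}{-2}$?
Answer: $35169$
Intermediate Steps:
$g{\left(a,T \right)} = \frac{2 T}{5 + a}$
$Q = -3$ ($Q = \frac{2 \cdot 3 \cdot 2 \cdot 3 \frac{1}{5 + 1}}{-2} = 6 \cdot 2 \cdot 3 \cdot \frac{1}{6} \left(- \frac{1}{2}\right) = 6 \cdot 1 \left(- \frac{1}{2}\right) = 6 \left(- \frac{1}{2}\right) = -3$)
$I = 2209$ ($I = \left(-3 + 50\right)^{2} = 47^{2} = 2209$)
$32960 + I = 32960 + 2209 = 35169$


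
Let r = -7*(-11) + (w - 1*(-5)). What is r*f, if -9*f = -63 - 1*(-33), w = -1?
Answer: 270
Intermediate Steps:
r = 81 (r = -7*(-11) + (-1 - 1*(-5)) = 77 + (-1 + 5) = 77 + 4 = 81)
f = 10/3 (f = -(-63 - 1*(-33))/9 = -(-63 + 33)/9 = -⅑*(-30) = 10/3 ≈ 3.3333)
r*f = 81*(10/3) = 270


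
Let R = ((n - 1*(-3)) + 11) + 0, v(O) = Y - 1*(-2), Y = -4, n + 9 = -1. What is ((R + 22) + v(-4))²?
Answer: 576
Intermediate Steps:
n = -10 (n = -9 - 1 = -10)
v(O) = -2 (v(O) = -4 - 1*(-2) = -4 + 2 = -2)
R = 4 (R = ((-10 - 1*(-3)) + 11) + 0 = ((-10 + 3) + 11) + 0 = (-7 + 11) + 0 = 4 + 0 = 4)
((R + 22) + v(-4))² = ((4 + 22) - 2)² = (26 - 2)² = 24² = 576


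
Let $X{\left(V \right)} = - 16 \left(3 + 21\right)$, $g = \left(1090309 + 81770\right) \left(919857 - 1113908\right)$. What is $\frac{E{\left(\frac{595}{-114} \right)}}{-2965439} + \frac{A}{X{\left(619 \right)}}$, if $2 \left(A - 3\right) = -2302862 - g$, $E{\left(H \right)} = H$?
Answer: $- \frac{4271591501705593611}{14423895296} \approx -2.9615 \cdot 10^{8}$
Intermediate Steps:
$g = -227443102029$ ($g = 1172079 \left(-194051\right) = -227443102029$)
$X{\left(V \right)} = -384$ ($X{\left(V \right)} = \left(-16\right) 24 = -384$)
$A = \frac{227440799173}{2}$ ($A = 3 + \frac{-2302862 - -227443102029}{2} = 3 + \frac{-2302862 + 227443102029}{2} = 3 + \frac{1}{2} \cdot 227440799167 = 3 + \frac{227440799167}{2} = \frac{227440799173}{2} \approx 1.1372 \cdot 10^{11}$)
$\frac{E{\left(\frac{595}{-114} \right)}}{-2965439} + \frac{A}{X{\left(619 \right)}} = \frac{595 \frac{1}{-114}}{-2965439} + \frac{227440799173}{2 \left(-384\right)} = 595 \left(- \frac{1}{114}\right) \left(- \frac{1}{2965439}\right) + \frac{227440799173}{2} \left(- \frac{1}{384}\right) = \left(- \frac{595}{114}\right) \left(- \frac{1}{2965439}\right) - \frac{227440799173}{768} = \frac{595}{338060046} - \frac{227440799173}{768} = - \frac{4271591501705593611}{14423895296}$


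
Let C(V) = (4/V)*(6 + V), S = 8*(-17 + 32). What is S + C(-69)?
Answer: 2844/23 ≈ 123.65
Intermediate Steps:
S = 120 (S = 8*15 = 120)
C(V) = 4*(6 + V)/V
S + C(-69) = 120 + (4 + 24/(-69)) = 120 + (4 + 24*(-1/69)) = 120 + (4 - 8/23) = 120 + 84/23 = 2844/23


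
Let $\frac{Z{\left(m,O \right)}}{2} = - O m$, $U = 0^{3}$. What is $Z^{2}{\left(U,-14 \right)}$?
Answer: $0$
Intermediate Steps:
$U = 0$
$Z{\left(m,O \right)} = - 2 O m$ ($Z{\left(m,O \right)} = 2 - O m = 2 \left(- O m\right) = - 2 O m$)
$Z^{2}{\left(U,-14 \right)} = \left(\left(-2\right) \left(-14\right) 0\right)^{2} = 0^{2} = 0$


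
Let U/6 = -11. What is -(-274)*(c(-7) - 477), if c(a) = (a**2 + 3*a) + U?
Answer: -141110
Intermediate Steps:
U = -66 (U = 6*(-11) = -66)
c(a) = -66 + a**2 + 3*a (c(a) = (a**2 + 3*a) - 66 = -66 + a**2 + 3*a)
-(-274)*(c(-7) - 477) = -(-274)*((-66 + (-7)**2 + 3*(-7)) - 477) = -(-274)*((-66 + 49 - 21) - 477) = -(-274)*(-38 - 477) = -(-274)*(-515) = -1*141110 = -141110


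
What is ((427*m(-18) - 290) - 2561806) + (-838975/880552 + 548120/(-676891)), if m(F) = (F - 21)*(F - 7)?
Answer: -1278961513247503437/596037723832 ≈ -2.1458e+6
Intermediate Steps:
m(F) = (-21 + F)*(-7 + F)
((427*m(-18) - 290) - 2561806) + (-838975/880552 + 548120/(-676891)) = ((427*(147 + (-18)² - 28*(-18)) - 290) - 2561806) + (-838975/880552 + 548120/(-676891)) = ((427*(147 + 324 + 504) - 290) - 2561806) + (-838975*1/880552 + 548120*(-1/676891)) = ((427*975 - 290) - 2561806) + (-838975/880552 - 548120/676891) = ((416325 - 290) - 2561806) - 1050542788965/596037723832 = (416035 - 2561806) - 1050542788965/596037723832 = -2145771 - 1050542788965/596037723832 = -1278961513247503437/596037723832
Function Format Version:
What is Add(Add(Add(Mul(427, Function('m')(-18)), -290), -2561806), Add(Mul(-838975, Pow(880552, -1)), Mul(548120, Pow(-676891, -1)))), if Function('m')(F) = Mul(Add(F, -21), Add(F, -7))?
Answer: Rational(-1278961513247503437, 596037723832) ≈ -2.1458e+6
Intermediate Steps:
Function('m')(F) = Mul(Add(-21, F), Add(-7, F))
Add(Add(Add(Mul(427, Function('m')(-18)), -290), -2561806), Add(Mul(-838975, Pow(880552, -1)), Mul(548120, Pow(-676891, -1)))) = Add(Add(Add(Mul(427, Add(147, Pow(-18, 2), Mul(-28, -18))), -290), -2561806), Add(Mul(-838975, Pow(880552, -1)), Mul(548120, Pow(-676891, -1)))) = Add(Add(Add(Mul(427, Add(147, 324, 504)), -290), -2561806), Add(Mul(-838975, Rational(1, 880552)), Mul(548120, Rational(-1, 676891)))) = Add(Add(Add(Mul(427, 975), -290), -2561806), Add(Rational(-838975, 880552), Rational(-548120, 676891))) = Add(Add(Add(416325, -290), -2561806), Rational(-1050542788965, 596037723832)) = Add(Add(416035, -2561806), Rational(-1050542788965, 596037723832)) = Add(-2145771, Rational(-1050542788965, 596037723832)) = Rational(-1278961513247503437, 596037723832)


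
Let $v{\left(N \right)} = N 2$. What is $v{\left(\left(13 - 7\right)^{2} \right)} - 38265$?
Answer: $-38193$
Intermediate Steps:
$v{\left(N \right)} = 2 N$
$v{\left(\left(13 - 7\right)^{2} \right)} - 38265 = 2 \left(13 - 7\right)^{2} - 38265 = 2 \cdot 6^{2} - 38265 = 2 \cdot 36 - 38265 = 72 - 38265 = -38193$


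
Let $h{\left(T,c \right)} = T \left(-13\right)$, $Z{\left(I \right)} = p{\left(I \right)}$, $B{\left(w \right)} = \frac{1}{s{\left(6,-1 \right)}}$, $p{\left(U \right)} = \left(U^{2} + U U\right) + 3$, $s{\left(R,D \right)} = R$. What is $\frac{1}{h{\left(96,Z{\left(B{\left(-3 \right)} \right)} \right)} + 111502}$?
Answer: $\frac{1}{110254} \approx 9.07 \cdot 10^{-6}$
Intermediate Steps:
$p{\left(U \right)} = 3 + 2 U^{2}$ ($p{\left(U \right)} = \left(U^{2} + U^{2}\right) + 3 = 2 U^{2} + 3 = 3 + 2 U^{2}$)
$B{\left(w \right)} = \frac{1}{6}$
$Z{\left(I \right)} = 3 + 2 I^{2}$
$h{\left(T,c \right)} = - 13 T$
$\frac{1}{h{\left(96,Z{\left(B{\left(-3 \right)} \right)} \right)} + 111502} = \frac{1}{\left(-13\right) 96 + 111502} = \frac{1}{-1248 + 111502} = \frac{1}{110254}$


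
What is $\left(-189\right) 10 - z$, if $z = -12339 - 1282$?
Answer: $11731$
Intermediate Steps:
$z = -13621$ ($z = -12339 - 1282 = -13621$)
$\left(-189\right) 10 - z = \left(-189\right) 10 - -13621 = -1890 + 13621 = 11731$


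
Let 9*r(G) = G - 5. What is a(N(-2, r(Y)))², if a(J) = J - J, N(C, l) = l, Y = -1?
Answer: 0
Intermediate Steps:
r(G) = -5/9 + G/9 (r(G) = (G - 5)/9 = (-5 + G)/9 = -5/9 + G/9)
a(J) = 0
a(N(-2, r(Y)))² = 0² = 0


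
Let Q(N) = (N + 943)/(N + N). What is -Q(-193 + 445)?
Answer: -1195/504 ≈ -2.3710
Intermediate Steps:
Q(N) = (943 + N)/(2*N) (Q(N) = (943 + N)/((2*N)) = (943 + N)*(1/(2*N)) = (943 + N)/(2*N))
-Q(-193 + 445) = -(943 + (-193 + 445))/(2*(-193 + 445)) = -(943 + 252)/(2*252) = -1195/(2*252) = -1*1195/504 = -1195/504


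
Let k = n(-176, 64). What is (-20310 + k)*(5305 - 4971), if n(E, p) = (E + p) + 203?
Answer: -6753146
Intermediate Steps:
n(E, p) = 203 + E + p
k = 91 (k = 203 - 176 + 64 = 91)
(-20310 + k)*(5305 - 4971) = (-20310 + 91)*(5305 - 4971) = -20219*334 = -6753146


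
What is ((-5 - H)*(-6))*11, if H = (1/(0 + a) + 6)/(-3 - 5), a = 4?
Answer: 4455/16 ≈ 278.44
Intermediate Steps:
H = -25/32 (H = (1/(0 + 4) + 6)/(-3 - 5) = (1/4 + 6)/(-8) = (1/4 + 6)*(-1/8) = (25/4)*(-1/8) = -25/32 ≈ -0.78125)
((-5 - H)*(-6))*11 = ((-5 - 1*(-25/32))*(-6))*11 = ((-5 + 25/32)*(-6))*11 = -135/32*(-6)*11 = (405/16)*11 = 4455/16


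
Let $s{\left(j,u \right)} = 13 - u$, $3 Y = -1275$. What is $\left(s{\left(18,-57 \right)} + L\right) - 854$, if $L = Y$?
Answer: $-1209$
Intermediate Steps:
$Y = -425$ ($Y = \frac{1}{3} \left(-1275\right) = -425$)
$L = -425$
$\left(s{\left(18,-57 \right)} + L\right) - 854 = \left(\left(13 - -57\right) - 425\right) - 854 = \left(\left(13 + 57\right) - 425\right) - 854 = \left(70 - 425\right) - 854 = -355 - 854 = -1209$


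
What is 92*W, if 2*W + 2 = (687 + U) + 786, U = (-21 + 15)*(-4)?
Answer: 68770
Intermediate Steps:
U = 24 (U = -6*(-4) = 24)
W = 1495/2 (W = -1 + ((687 + 24) + 786)/2 = -1 + (711 + 786)/2 = -1 + (½)*1497 = -1 + 1497/2 = 1495/2 ≈ 747.50)
92*W = 92*(1495/2) = 68770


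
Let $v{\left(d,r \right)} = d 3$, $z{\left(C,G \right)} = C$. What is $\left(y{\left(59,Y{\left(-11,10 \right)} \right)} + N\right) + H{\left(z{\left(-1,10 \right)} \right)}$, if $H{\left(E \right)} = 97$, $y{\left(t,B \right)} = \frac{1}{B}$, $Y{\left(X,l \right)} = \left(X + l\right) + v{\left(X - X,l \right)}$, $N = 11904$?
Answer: $12000$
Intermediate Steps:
$v{\left(d,r \right)} = 3 d$
$Y{\left(X,l \right)} = X + l$ ($Y{\left(X,l \right)} = \left(X + l\right) + 3 \left(X - X\right) = \left(X + l\right) + 3 \cdot 0 = \left(X + l\right) + 0 = X + l$)
$\left(y{\left(59,Y{\left(-11,10 \right)} \right)} + N\right) + H{\left(z{\left(-1,10 \right)} \right)} = \left(\frac{1}{-11 + 10} + 11904\right) + 97 = \left(\frac{1}{-1} + 11904\right) + 97 = \left(-1 + 11904\right) + 97 = 11903 + 97 = 12000$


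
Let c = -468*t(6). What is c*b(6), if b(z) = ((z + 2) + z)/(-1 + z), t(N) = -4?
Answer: 26208/5 ≈ 5241.6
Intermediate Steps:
b(z) = (2 + 2*z)/(-1 + z) (b(z) = ((2 + z) + z)/(-1 + z) = (2 + 2*z)/(-1 + z))
c = 1872 (c = -468*(-4) = 1872)
c*b(6) = 1872*(2*(1 + 6)/(-1 + 6)) = 1872*(2*7/5) = 1872*(2*(1/5)*7) = 1872*(14/5) = 26208/5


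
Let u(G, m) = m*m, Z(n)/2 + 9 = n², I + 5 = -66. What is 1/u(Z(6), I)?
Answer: 1/5041 ≈ 0.00019837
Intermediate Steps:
I = -71 (I = -5 - 66 = -71)
Z(n) = -18 + 2*n²
u(G, m) = m²
1/u(Z(6), I) = 1/((-71)²) = 1/5041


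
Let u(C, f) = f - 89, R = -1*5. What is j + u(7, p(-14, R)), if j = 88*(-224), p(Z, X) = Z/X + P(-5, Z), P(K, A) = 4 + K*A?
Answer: -98621/5 ≈ -19724.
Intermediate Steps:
P(K, A) = 4 + A*K
R = -5
p(Z, X) = 4 - 5*Z + Z/X (p(Z, X) = Z/X + (4 + Z*(-5)) = Z/X + (4 - 5*Z) = 4 - 5*Z + Z/X)
u(C, f) = -89 + f
j = -19712
j + u(7, p(-14, R)) = -19712 + (-89 + (4 - 5*(-14) - 14/(-5))) = -19712 + (-89 + (4 + 70 - 14*(-⅕))) = -19712 + (-89 + (4 + 70 + 14/5)) = -19712 + (-89 + 384/5) = -19712 - 61/5 = -98621/5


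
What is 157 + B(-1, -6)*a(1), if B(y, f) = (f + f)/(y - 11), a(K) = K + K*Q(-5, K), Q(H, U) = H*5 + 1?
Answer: 134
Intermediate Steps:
Q(H, U) = 1 + 5*H (Q(H, U) = 5*H + 1 = 1 + 5*H)
a(K) = -23*K (a(K) = K + K*(1 + 5*(-5)) = K + K*(1 - 25) = K + K*(-24) = K - 24*K = -23*K)
B(y, f) = 2*f/(-11 + y) (B(y, f) = (2*f)/(-11 + y) = 2*f/(-11 + y))
157 + B(-1, -6)*a(1) = 157 + (2*(-6)/(-11 - 1))*(-23*1) = 157 + (2*(-6)/(-12))*(-23) = 157 + (2*(-6)*(-1/12))*(-23) = 157 + 1*(-23) = 157 - 23 = 134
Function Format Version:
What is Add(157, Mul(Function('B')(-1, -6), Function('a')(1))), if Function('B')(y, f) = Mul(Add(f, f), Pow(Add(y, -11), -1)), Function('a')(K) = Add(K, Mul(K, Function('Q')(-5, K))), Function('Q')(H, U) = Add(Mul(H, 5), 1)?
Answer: 134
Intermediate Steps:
Function('Q')(H, U) = Add(1, Mul(5, H)) (Function('Q')(H, U) = Add(Mul(5, H), 1) = Add(1, Mul(5, H)))
Function('a')(K) = Mul(-23, K) (Function('a')(K) = Add(K, Mul(K, Add(1, Mul(5, -5)))) = Add(K, Mul(K, Add(1, -25))) = Add(K, Mul(K, -24)) = Add(K, Mul(-24, K)) = Mul(-23, K))
Function('B')(y, f) = Mul(2, f, Pow(Add(-11, y), -1)) (Function('B')(y, f) = Mul(Mul(2, f), Pow(Add(-11, y), -1)) = Mul(2, f, Pow(Add(-11, y), -1)))
Add(157, Mul(Function('B')(-1, -6), Function('a')(1))) = Add(157, Mul(Mul(2, -6, Pow(Add(-11, -1), -1)), Mul(-23, 1))) = Add(157, Mul(Mul(2, -6, Pow(-12, -1)), -23)) = Add(157, Mul(Mul(2, -6, Rational(-1, 12)), -23)) = Add(157, Mul(1, -23)) = Add(157, -23) = 134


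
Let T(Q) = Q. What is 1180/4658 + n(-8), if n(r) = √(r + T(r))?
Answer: 590/2329 + 4*I ≈ 0.25333 + 4.0*I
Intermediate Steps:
n(r) = √2*√r (n(r) = √(r + r) = √(2*r) = √2*√r)
1180/4658 + n(-8) = 1180/4658 + √2*√(-8) = 1180*(1/4658) + √2*(2*I*√2) = 590/2329 + 4*I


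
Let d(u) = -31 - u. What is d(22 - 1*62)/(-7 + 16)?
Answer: 1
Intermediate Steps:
d(22 - 1*62)/(-7 + 16) = (-31 - (22 - 1*62))/(-7 + 16) = (-31 - (22 - 62))/9 = (-31 - 1*(-40))*(⅑) = (-31 + 40)*(⅑) = 9*(⅑) = 1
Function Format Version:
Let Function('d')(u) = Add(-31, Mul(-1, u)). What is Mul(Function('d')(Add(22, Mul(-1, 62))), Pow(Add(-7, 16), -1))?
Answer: 1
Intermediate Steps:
Mul(Function('d')(Add(22, Mul(-1, 62))), Pow(Add(-7, 16), -1)) = Mul(Add(-31, Mul(-1, Add(22, Mul(-1, 62)))), Pow(Add(-7, 16), -1)) = Mul(Add(-31, Mul(-1, Add(22, -62))), Pow(9, -1)) = Mul(Add(-31, Mul(-1, -40)), Rational(1, 9)) = Mul(Add(-31, 40), Rational(1, 9)) = Mul(9, Rational(1, 9)) = 1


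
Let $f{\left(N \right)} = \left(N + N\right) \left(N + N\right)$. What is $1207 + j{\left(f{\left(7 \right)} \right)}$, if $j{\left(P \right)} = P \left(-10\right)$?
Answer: $-753$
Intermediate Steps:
$f{\left(N \right)} = 4 N^{2}$ ($f{\left(N \right)} = 2 N 2 N = 4 N^{2}$)
$j{\left(P \right)} = - 10 P$
$1207 + j{\left(f{\left(7 \right)} \right)} = 1207 - 10 \cdot 4 \cdot 7^{2} = 1207 - 10 \cdot 4 \cdot 49 = 1207 - 1960 = -753$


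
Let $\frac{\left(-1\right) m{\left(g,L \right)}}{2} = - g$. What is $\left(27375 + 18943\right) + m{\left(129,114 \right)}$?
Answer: $46576$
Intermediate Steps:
$m{\left(g,L \right)} = 2 g$ ($m{\left(g,L \right)} = - 2 \left(- g\right) = 2 g$)
$\left(27375 + 18943\right) + m{\left(129,114 \right)} = \left(27375 + 18943\right) + 2 \cdot 129 = 46318 + 258 = 46576$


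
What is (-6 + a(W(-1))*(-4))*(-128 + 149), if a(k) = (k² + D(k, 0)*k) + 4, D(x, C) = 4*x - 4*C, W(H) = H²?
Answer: -882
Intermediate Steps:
D(x, C) = -4*C + 4*x
a(k) = 4 + 5*k² (a(k) = (k² + (-4*0 + 4*k)*k) + 4 = (k² + (0 + 4*k)*k) + 4 = (k² + (4*k)*k) + 4 = (k² + 4*k²) + 4 = 5*k² + 4 = 4 + 5*k²)
(-6 + a(W(-1))*(-4))*(-128 + 149) = (-6 + (4 + 5*((-1)²)²)*(-4))*(-128 + 149) = (-6 + (4 + 5*1²)*(-4))*21 = (-6 + (4 + 5*1)*(-4))*21 = (-6 + (4 + 5)*(-4))*21 = (-6 + 9*(-4))*21 = (-6 - 36)*21 = -42*21 = -882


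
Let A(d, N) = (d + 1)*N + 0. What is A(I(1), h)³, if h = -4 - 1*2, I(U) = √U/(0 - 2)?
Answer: -27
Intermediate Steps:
I(U) = -√U/2 (I(U) = √U/(-2) = -√U/2)
h = -6 (h = -4 - 2 = -6)
A(d, N) = N*(1 + d) (A(d, N) = (1 + d)*N + 0 = N*(1 + d) + 0 = N*(1 + d))
A(I(1), h)³ = (-6*(1 - √1/2))³ = (-6*(1 - ½*1))³ = (-6*(1 - ½))³ = (-6*½)³ = (-3)³ = -27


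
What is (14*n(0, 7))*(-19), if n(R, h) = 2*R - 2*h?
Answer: 3724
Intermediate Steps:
n(R, h) = -2*h + 2*R
(14*n(0, 7))*(-19) = (14*(-2*7 + 2*0))*(-19) = (14*(-14 + 0))*(-19) = (14*(-14))*(-19) = -196*(-19) = 3724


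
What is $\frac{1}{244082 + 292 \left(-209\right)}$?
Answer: $\frac{1}{183054} \approx 5.4629 \cdot 10^{-6}$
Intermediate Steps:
$\frac{1}{244082 + 292 \left(-209\right)} = \frac{1}{244082 - 61028} = \frac{1}{183054}$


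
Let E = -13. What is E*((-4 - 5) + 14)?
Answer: -65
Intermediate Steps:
E*((-4 - 5) + 14) = -13*((-4 - 5) + 14) = -13*(-9 + 14) = -13*5 = -65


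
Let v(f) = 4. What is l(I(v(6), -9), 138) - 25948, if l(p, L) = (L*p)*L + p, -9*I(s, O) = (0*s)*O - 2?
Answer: -195442/9 ≈ -21716.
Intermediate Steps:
I(s, O) = 2/9 (I(s, O) = -((0*s)*O - 2)/9 = -(0*O - 2)/9 = -(0 - 2)/9 = -⅑*(-2) = 2/9)
l(p, L) = p + p*L² (l(p, L) = p*L² + p = p + p*L²)
l(I(v(6), -9), 138) - 25948 = 2*(1 + 138²)/9 - 25948 = 2*(1 + 19044)/9 - 25948 = (2/9)*19045 - 25948 = 38090/9 - 25948 = -195442/9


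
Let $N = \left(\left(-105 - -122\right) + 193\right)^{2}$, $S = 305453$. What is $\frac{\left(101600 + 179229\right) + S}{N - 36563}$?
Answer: $\frac{586282}{7537} \approx 77.787$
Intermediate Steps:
$N = 44100$ ($N = \left(\left(-105 + 122\right) + 193\right)^{2} = \left(17 + 193\right)^{2} = 210^{2} = 44100$)
$\frac{\left(101600 + 179229\right) + S}{N - 36563} = \frac{\left(101600 + 179229\right) + 305453}{44100 - 36563} = \frac{280829 + 305453}{7537} = 586282 \cdot \frac{1}{7537} = \frac{586282}{7537}$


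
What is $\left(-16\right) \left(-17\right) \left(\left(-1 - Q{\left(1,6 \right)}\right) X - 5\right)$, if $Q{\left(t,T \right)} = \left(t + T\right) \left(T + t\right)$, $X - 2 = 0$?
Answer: $-28560$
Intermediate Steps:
$X = 2$ ($X = 2 + 0 = 2$)
$Q{\left(t,T \right)} = \left(T + t\right)^{2}$ ($Q{\left(t,T \right)} = \left(T + t\right) \left(T + t\right) = \left(T + t\right)^{2}$)
$\left(-16\right) \left(-17\right) \left(\left(-1 - Q{\left(1,6 \right)}\right) X - 5\right) = \left(-16\right) \left(-17\right) \left(\left(-1 - \left(6 + 1\right)^{2}\right) 2 - 5\right) = 272 \left(\left(-1 - 7^{2}\right) 2 - 5\right) = 272 \left(\left(-1 - 49\right) 2 - 5\right) = 272 \left(\left(-50\right) 2 - 5\right) = 272 \left(-100 - 5\right) = 272 \left(-105\right) = -28560$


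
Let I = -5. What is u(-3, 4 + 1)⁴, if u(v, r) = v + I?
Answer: 4096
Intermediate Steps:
u(v, r) = -5 + v (u(v, r) = v - 5 = -5 + v)
u(-3, 4 + 1)⁴ = (-5 - 3)⁴ = (-8)⁴ = 4096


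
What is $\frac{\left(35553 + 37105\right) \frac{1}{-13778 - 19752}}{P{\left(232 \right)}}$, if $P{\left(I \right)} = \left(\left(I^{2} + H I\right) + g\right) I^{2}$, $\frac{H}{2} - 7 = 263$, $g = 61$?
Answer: $- \frac{36329}{161671214734400} \approx -2.2471 \cdot 10^{-10}$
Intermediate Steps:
$H = 540$ ($H = 14 + 2 \cdot 263 = 14 + 526 = 540$)
$P{\left(I \right)} = I^{2} \left(61 + I^{2} + 540 I\right)$ ($P{\left(I \right)} = \left(\left(I^{2} + 540 I\right) + 61\right) I^{2} = \left(61 + I^{2} + 540 I\right) I^{2} = I^{2} \left(61 + I^{2} + 540 I\right)$)
$\frac{\left(35553 + 37105\right) \frac{1}{-13778 - 19752}}{P{\left(232 \right)}} = \frac{\left(35553 + 37105\right) \frac{1}{-13778 - 19752}}{232^{2} \left(61 + 232^{2} + 540 \cdot 232\right)} = \frac{72658 \frac{1}{-33530}}{53824 \left(61 + 53824 + 125280\right)} = \frac{72658 \left(- \frac{1}{33530}\right)}{53824 \cdot 179165} = - \frac{36329}{16765 \cdot 9643376960} = \left(- \frac{36329}{16765}\right) \frac{1}{9643376960} = - \frac{36329}{161671214734400}$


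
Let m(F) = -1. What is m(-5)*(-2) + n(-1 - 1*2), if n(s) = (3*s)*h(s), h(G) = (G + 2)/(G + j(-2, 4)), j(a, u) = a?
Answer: ⅕ ≈ 0.20000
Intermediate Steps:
h(G) = (2 + G)/(-2 + G) (h(G) = (G + 2)/(G - 2) = (2 + G)/(-2 + G))
n(s) = 3*s*(2 + s)/(-2 + s) (n(s) = (3*s)*((2 + s)/(-2 + s)) = 3*s*(2 + s)/(-2 + s))
m(-5)*(-2) + n(-1 - 1*2) = -1*(-2) + 3*(-1 - 1*2)*(2 + (-1 - 1*2))/(-2 + (-1 - 1*2)) = 2 + 3*(-1 - 2)*(2 + (-1 - 2))/(-2 + (-1 - 2)) = 2 + 3*(-3)*(2 - 3)/(-2 - 3) = 2 + 3*(-3)*(-1)/(-5) = 2 + 3*(-3)*(-⅕)*(-1) = 2 - 9/5 = ⅕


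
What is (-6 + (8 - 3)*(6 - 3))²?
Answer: 81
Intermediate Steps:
(-6 + (8 - 3)*(6 - 3))² = (-6 + 5*3)² = (-6 + 15)² = 9² = 81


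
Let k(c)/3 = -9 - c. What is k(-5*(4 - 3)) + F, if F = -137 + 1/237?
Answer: -35312/237 ≈ -149.00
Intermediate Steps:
F = -32468/237 (F = -137 + 1/237 = -32468/237 ≈ -137.00)
k(c) = -27 - 3*c (k(c) = 3*(-9 - c) = -27 - 3*c)
k(-5*(4 - 3)) + F = (-27 - (-15)*(4 - 3)) - 32468/237 = (-27 - (-15)) - 32468/237 = (-27 - 3*(-5)) - 32468/237 = (-27 + 15) - 32468/237 = -12 - 32468/237 = -35312/237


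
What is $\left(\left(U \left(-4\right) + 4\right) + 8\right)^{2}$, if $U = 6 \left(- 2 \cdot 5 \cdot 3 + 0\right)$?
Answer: $535824$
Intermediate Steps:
$U = -180$ ($U = 6 \left(\left(-2\right) 15 + 0\right) = 6 \left(-30 + 0\right) = 6 \left(-30\right) = -180$)
$\left(\left(U \left(-4\right) + 4\right) + 8\right)^{2} = \left(\left(\left(-180\right) \left(-4\right) + 4\right) + 8\right)^{2} = \left(\left(720 + 4\right) + 8\right)^{2} = \left(724 + 8\right)^{2} = 732^{2} = 535824$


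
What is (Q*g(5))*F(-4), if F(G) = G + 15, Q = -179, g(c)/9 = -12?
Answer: 212652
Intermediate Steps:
g(c) = -108 (g(c) = 9*(-12) = -108)
F(G) = 15 + G
(Q*g(5))*F(-4) = (-179*(-108))*(15 - 4) = 19332*11 = 212652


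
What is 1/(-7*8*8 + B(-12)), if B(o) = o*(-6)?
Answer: -1/376 ≈ -0.0026596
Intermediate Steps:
B(o) = -6*o
1/(-7*8*8 + B(-12)) = 1/(-7*8*8 - 6*(-12)) = 1/(-56*8 + 72) = 1/(-448 + 72) = 1/(-376) = -1/376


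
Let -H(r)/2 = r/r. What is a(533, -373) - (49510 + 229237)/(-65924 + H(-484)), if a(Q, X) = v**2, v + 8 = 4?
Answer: 190509/9418 ≈ 20.228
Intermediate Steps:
v = -4 (v = -8 + 4 = -4)
H(r) = -2 (H(r) = -2*r/r = -2*1 = -2)
a(Q, X) = 16 (a(Q, X) = (-4)**2 = 16)
a(533, -373) - (49510 + 229237)/(-65924 + H(-484)) = 16 - (49510 + 229237)/(-65924 - 2) = 16 - 278747/(-65926) = 16 - 278747*(-1)/65926 = 16 - 1*(-39821/9418) = 16 + 39821/9418 = 190509/9418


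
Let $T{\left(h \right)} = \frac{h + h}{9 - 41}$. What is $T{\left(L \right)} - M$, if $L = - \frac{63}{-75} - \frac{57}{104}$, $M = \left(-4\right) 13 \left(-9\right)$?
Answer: $- \frac{19469559}{41600} \approx -468.02$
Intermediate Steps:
$M = 468$ ($M = \left(-52\right) \left(-9\right) = 468$)
$L = \frac{759}{2600}$ ($L = \left(-63\right) \left(- \frac{1}{75}\right) - \frac{57}{104} = \frac{21}{25} - \frac{57}{104} = \frac{759}{2600} \approx 0.29192$)
$T{\left(h \right)} = - \frac{h}{16}$ ($T{\left(h \right)} = \frac{2 h}{-32} = 2 h \left(- \frac{1}{32}\right) = - \frac{h}{16}$)
$T{\left(L \right)} - M = \left(- \frac{1}{16}\right) \frac{759}{2600} - 468 = - \frac{759}{41600} - 468 = - \frac{19469559}{41600}$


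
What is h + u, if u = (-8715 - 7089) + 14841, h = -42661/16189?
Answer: -15632668/16189 ≈ -965.63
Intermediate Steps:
h = -42661/16189 (h = -42661*1/16189 = -42661/16189 ≈ -2.6352)
u = -963 (u = -15804 + 14841 = -963)
h + u = -42661/16189 - 963 = -15632668/16189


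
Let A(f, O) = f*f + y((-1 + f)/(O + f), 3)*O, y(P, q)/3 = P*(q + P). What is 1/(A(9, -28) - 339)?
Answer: -361/60210 ≈ -0.0059957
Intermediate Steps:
y(P, q) = 3*P*(P + q) (y(P, q) = 3*(P*(q + P)) = 3*(P*(P + q)) = 3*P*(P + q))
A(f, O) = f² + 3*O*(-1 + f)*(3 + (-1 + f)/(O + f))/(O + f) (A(f, O) = f*f + (3*((-1 + f)/(O + f))*((-1 + f)/(O + f) + 3))*O = f² + (3*((-1 + f)/(O + f))*((-1 + f)/(O + f) + 3))*O = f² + (3*((-1 + f)/(O + f))*(3 + (-1 + f)/(O + f)))*O = f² + (3*(-1 + f)*(3 + (-1 + f)/(O + f))/(O + f))*O = f² + 3*O*(-1 + f)*(3 + (-1 + f)/(O + f))/(O + f))
1/(A(9, -28) - 339) = 1/((9²*(-28 + 9)² + 3*(-28)*(-1 + 9)*(-1 + 3*(-28) + 4*9))/(-28 + 9)² - 339) = 1/((81*(-19)² + 3*(-28)*8*(-1 - 84 + 36))/(-19)² - 339) = 1/((81*361 + 3*(-28)*8*(-49))/361 - 339) = 1/((29241 + 32928)/361 - 339) = 1/((1/361)*62169 - 339) = 1/(62169/361 - 339) = 1/(-60210/361) = -361/60210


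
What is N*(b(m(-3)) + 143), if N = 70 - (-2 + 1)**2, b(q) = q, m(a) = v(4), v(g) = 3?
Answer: 10074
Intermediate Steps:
m(a) = 3
N = 69 (N = 70 - 1*(-1)**2 = 70 - 1*1 = 70 - 1 = 69)
N*(b(m(-3)) + 143) = 69*(3 + 143) = 69*146 = 10074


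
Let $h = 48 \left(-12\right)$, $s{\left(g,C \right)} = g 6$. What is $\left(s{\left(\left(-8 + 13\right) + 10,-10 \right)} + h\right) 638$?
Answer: $-310068$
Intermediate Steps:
$s{\left(g,C \right)} = 6 g$
$h = -576$
$\left(s{\left(\left(-8 + 13\right) + 10,-10 \right)} + h\right) 638 = \left(6 \left(\left(-8 + 13\right) + 10\right) - 576\right) 638 = \left(6 \left(5 + 10\right) - 576\right) 638 = \left(6 \cdot 15 - 576\right) 638 = \left(90 - 576\right) 638 = \left(-486\right) 638 = -310068$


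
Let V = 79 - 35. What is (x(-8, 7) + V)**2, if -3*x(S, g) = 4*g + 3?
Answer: 10201/9 ≈ 1133.4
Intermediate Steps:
x(S, g) = -1 - 4*g/3 (x(S, g) = -(4*g + 3)/3 = -(3 + 4*g)/3 = -1 - 4*g/3)
V = 44
(x(-8, 7) + V)**2 = ((-1 - 4/3*7) + 44)**2 = ((-1 - 28/3) + 44)**2 = (-31/3 + 44)**2 = (101/3)**2 = 10201/9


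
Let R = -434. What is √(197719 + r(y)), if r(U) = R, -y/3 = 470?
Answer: √197285 ≈ 444.17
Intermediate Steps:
y = -1410 (y = -3*470 = -1410)
r(U) = -434
√(197719 + r(y)) = √(197719 - 434) = √197285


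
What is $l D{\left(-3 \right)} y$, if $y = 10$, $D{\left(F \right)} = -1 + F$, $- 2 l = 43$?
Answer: $860$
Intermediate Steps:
$l = - \frac{43}{2}$ ($l = \left(- \frac{1}{2}\right) 43 = - \frac{43}{2} \approx -21.5$)
$l D{\left(-3 \right)} y = - \frac{43 \left(-1 - 3\right)}{2} \cdot 10 = \left(- \frac{43}{2}\right) \left(-4\right) 10 = 86 \cdot 10 = 860$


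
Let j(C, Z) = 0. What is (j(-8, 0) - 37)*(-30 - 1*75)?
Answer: 3885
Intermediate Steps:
(j(-8, 0) - 37)*(-30 - 1*75) = (0 - 37)*(-30 - 1*75) = -37*(-30 - 75) = -37*(-105) = 3885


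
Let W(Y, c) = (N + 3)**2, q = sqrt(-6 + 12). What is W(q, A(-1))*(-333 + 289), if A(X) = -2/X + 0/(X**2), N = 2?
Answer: -1100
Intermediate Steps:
A(X) = -2/X (A(X) = -2/X + 0/X**2 = -2/X + 0 = -2/X)
q = sqrt(6) ≈ 2.4495
W(Y, c) = 25 (W(Y, c) = (2 + 3)**2 = 5**2 = 25)
W(q, A(-1))*(-333 + 289) = 25*(-333 + 289) = 25*(-44) = -1100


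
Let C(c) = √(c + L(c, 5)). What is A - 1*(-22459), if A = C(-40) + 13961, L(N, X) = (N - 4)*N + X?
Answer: 36420 + 5*√69 ≈ 36462.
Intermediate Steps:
L(N, X) = X + N*(-4 + N) (L(N, X) = (-4 + N)*N + X = N*(-4 + N) + X = X + N*(-4 + N))
C(c) = √(5 + c² - 3*c) (C(c) = √(c + (5 + c² - 4*c)) = √(5 + c² - 3*c))
A = 13961 + 5*√69 (A = √(5 + (-40)² - 3*(-40)) + 13961 = √(5 + 1600 + 120) + 13961 = √1725 + 13961 = 5*√69 + 13961 = 13961 + 5*√69 ≈ 14003.)
A - 1*(-22459) = (13961 + 5*√69) - 1*(-22459) = (13961 + 5*√69) + 22459 = 36420 + 5*√69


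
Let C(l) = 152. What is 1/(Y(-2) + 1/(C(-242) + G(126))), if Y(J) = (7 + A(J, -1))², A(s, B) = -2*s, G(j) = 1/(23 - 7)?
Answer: 2433/294409 ≈ 0.0082640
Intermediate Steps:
G(j) = 1/16
Y(J) = (7 - 2*J)²
1/(Y(-2) + 1/(C(-242) + G(126))) = 1/((-7 + 2*(-2))² + 1/(152 + 1/16)) = 1/((-7 - 4)² + 1/(2433/16)) = 1/((-11)² + 16/2433) = 1/(121 + 16/2433) = 1/(294409/2433) = 2433/294409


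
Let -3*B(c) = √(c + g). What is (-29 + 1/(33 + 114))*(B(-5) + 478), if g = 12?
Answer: -2037236/147 + 4262*√7/441 ≈ -13833.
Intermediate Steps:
B(c) = -√(12 + c)/3 (B(c) = -√(c + 12)/3 = -√(12 + c)/3)
(-29 + 1/(33 + 114))*(B(-5) + 478) = (-29 + 1/(33 + 114))*(-√(12 - 5)/3 + 478) = (-29 + 1/147)*(-√7/3 + 478) = (-29 + 1/147)*(478 - √7/3) = -4262*(478 - √7/3)/147 = -2037236/147 + 4262*√7/441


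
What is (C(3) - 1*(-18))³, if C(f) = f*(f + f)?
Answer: 46656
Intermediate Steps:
C(f) = 2*f² (C(f) = f*(2*f) = 2*f²)
(C(3) - 1*(-18))³ = (2*3² - 1*(-18))³ = (2*9 + 18)³ = (18 + 18)³ = 36³ = 46656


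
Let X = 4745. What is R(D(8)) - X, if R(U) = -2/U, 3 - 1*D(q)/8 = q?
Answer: -94899/20 ≈ -4745.0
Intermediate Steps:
D(q) = 24 - 8*q
R(D(8)) - X = -2/(24 - 8*8) - 1*4745 = -2/(24 - 64) - 4745 = -2/(-40) - 4745 = -2*(-1/40) - 4745 = 1/20 - 4745 = -94899/20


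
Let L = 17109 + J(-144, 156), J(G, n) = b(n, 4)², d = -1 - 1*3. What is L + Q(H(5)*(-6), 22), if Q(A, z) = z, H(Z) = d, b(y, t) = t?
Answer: 17147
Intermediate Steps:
d = -4 (d = -1 - 3 = -4)
H(Z) = -4
J(G, n) = 16 (J(G, n) = 4² = 16)
L = 17125 (L = 17109 + 16 = 17125)
L + Q(H(5)*(-6), 22) = 17125 + 22 = 17147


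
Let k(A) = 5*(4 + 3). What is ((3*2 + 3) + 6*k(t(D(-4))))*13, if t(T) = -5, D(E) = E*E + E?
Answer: 2847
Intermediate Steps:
D(E) = E + E² (D(E) = E² + E = E + E²)
k(A) = 35 (k(A) = 5*7 = 35)
((3*2 + 3) + 6*k(t(D(-4))))*13 = ((3*2 + 3) + 6*35)*13 = ((6 + 3) + 210)*13 = (9 + 210)*13 = 219*13 = 2847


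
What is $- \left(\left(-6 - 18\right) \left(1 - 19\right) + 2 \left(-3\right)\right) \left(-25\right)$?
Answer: $10650$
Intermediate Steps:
$- \left(\left(-6 - 18\right) \left(1 - 19\right) + 2 \left(-3\right)\right) \left(-25\right) = - \left(\left(-24\right) \left(-18\right) - 6\right) \left(-25\right) = - \left(432 - 6\right) \left(-25\right) = - 426 \left(-25\right) = \left(-1\right) \left(-10650\right) = 10650$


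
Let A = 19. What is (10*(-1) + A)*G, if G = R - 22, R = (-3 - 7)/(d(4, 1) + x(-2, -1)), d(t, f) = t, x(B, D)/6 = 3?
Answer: -2223/11 ≈ -202.09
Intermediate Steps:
x(B, D) = 18 (x(B, D) = 6*3 = 18)
R = -5/11 (R = (-3 - 7)/(4 + 18) = -10/22 = -10*1/22 = -5/11 ≈ -0.45455)
G = -247/11 (G = -5/11 - 22 = -247/11 ≈ -22.455)
(10*(-1) + A)*G = (10*(-1) + 19)*(-247/11) = (-10 + 19)*(-247/11) = 9*(-247/11) = -2223/11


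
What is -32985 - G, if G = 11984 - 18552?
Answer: -26417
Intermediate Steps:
G = -6568
-32985 - G = -32985 - 1*(-6568) = -32985 + 6568 = -26417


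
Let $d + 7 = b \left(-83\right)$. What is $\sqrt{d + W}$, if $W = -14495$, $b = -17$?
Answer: $i \sqrt{13091} \approx 114.42 i$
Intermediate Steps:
$d = 1404$ ($d = -7 - -1411 = -7 + 1411 = 1404$)
$\sqrt{d + W} = \sqrt{1404 - 14495} = \sqrt{-13091} = i \sqrt{13091}$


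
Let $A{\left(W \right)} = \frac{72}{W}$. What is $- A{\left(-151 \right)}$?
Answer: $\frac{72}{151} \approx 0.47682$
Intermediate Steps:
$- A{\left(-151 \right)} = - \frac{72}{-151} = - \frac{72 \left(-1\right)}{151} = \left(-1\right) \left(- \frac{72}{151}\right) = \frac{72}{151}$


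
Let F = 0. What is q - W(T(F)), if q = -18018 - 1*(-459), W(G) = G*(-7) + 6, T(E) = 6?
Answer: -17523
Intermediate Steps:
W(G) = 6 - 7*G (W(G) = -7*G + 6 = 6 - 7*G)
q = -17559 (q = -18018 + 459 = -17559)
q - W(T(F)) = -17559 - (6 - 7*6) = -17559 - (6 - 42) = -17559 - 1*(-36) = -17559 + 36 = -17523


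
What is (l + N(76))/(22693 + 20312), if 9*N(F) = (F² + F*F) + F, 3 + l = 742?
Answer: 677/14335 ≈ 0.047227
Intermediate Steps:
l = 739 (l = -3 + 742 = 739)
N(F) = F/9 + 2*F²/9 (N(F) = ((F² + F*F) + F)/9 = ((F² + F²) + F)/9 = (2*F² + F)/9 = (F + 2*F²)/9 = F/9 + 2*F²/9)
(l + N(76))/(22693 + 20312) = (739 + (⅑)*76*(1 + 2*76))/(22693 + 20312) = (739 + (⅑)*76*(1 + 152))/43005 = (739 + (⅑)*76*153)*(1/43005) = (739 + 1292)*(1/43005) = 2031*(1/43005) = 677/14335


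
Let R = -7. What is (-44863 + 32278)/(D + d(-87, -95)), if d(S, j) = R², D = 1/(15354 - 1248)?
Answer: -35504802/138239 ≈ -256.84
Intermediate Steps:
D = 1/14106 ≈ 7.0892e-5
d(S, j) = 49 (d(S, j) = (-7)² = 49)
(-44863 + 32278)/(D + d(-87, -95)) = (-44863 + 32278)/(1/14106 + 49) = -12585/691195/14106 = -12585*14106/691195 = -35504802/138239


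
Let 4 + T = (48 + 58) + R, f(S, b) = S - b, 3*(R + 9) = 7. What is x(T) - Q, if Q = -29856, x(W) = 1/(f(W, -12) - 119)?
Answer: 1044957/35 ≈ 29856.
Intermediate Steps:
R = -20/3 (R = -9 + (⅓)*7 = -9 + 7/3 = -20/3 ≈ -6.6667)
T = 286/3 (T = -4 + ((48 + 58) - 20/3) = -4 + (106 - 20/3) = -4 + 298/3 = 286/3 ≈ 95.333)
x(W) = 1/(-107 + W) (x(W) = 1/((W - 1*(-12)) - 119) = 1/((W + 12) - 119) = 1/((12 + W) - 119) = 1/(-107 + W))
x(T) - Q = 1/(-107 + 286/3) - 1*(-29856) = 1/(-35/3) + 29856 = -3/35 + 29856 = 1044957/35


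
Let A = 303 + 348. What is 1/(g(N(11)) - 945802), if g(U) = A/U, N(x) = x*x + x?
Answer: -44/41615071 ≈ -1.0573e-6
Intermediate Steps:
A = 651
N(x) = x + x**2 (N(x) = x**2 + x = x + x**2)
g(U) = 651/U
1/(g(N(11)) - 945802) = 1/(651/((11*(1 + 11))) - 945802) = 1/(651/((11*12)) - 945802) = 1/(651/132 - 945802) = 1/(651*(1/132) - 945802) = 1/(217/44 - 945802) = 1/(-41615071/44) = -44/41615071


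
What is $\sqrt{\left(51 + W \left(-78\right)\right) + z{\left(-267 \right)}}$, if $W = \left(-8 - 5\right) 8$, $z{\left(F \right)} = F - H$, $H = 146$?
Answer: $5 \sqrt{310} \approx 88.034$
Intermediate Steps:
$z{\left(F \right)} = -146 + F$ ($z{\left(F \right)} = F - 146 = -146 + F$)
$W = -104$ ($W = \left(-13\right) 8 = -104$)
$\sqrt{\left(51 + W \left(-78\right)\right) + z{\left(-267 \right)}} = \sqrt{\left(51 - -8112\right) - 413} = \sqrt{\left(51 + 8112\right) - 413} = \sqrt{8163 - 413} = \sqrt{7750} = 5 \sqrt{310}$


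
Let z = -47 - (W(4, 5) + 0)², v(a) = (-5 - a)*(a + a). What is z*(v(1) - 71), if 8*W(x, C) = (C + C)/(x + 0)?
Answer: 1000731/256 ≈ 3909.1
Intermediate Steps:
W(x, C) = C/(4*x) (W(x, C) = ((C + C)/(x + 0))/8 = ((2*C)/x)/8 = (2*C/x)/8 = C/(4*x))
v(a) = 2*a*(-5 - a) (v(a) = (-5 - a)*(2*a) = 2*a*(-5 - a))
z = -12057/256 (z = -47 - ((¼)*5/4 + 0)² = -47 - ((¼)*5*(¼) + 0)² = -47 - (5/16 + 0)² = -47 - (5/16)² = -47 - 1*25/256 = -47 - 25/256 = -12057/256 ≈ -47.098)
z*(v(1) - 71) = -12057*(-2*1*(5 + 1) - 71)/256 = -12057*(-2*1*6 - 71)/256 = -12057*(-12 - 71)/256 = -12057/256*(-83) = 1000731/256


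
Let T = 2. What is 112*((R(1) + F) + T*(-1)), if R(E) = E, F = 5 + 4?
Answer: 896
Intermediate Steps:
F = 9
112*((R(1) + F) + T*(-1)) = 112*((1 + 9) + 2*(-1)) = 112*(10 - 2) = 112*8 = 896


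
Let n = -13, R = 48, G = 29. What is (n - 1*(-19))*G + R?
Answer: 222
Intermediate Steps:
(n - 1*(-19))*G + R = (-13 - 1*(-19))*29 + 48 = (-13 + 19)*29 + 48 = 6*29 + 48 = 174 + 48 = 222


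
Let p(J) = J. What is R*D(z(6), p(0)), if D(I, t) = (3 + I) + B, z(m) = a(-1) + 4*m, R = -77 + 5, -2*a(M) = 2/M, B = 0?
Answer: -2016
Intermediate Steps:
a(M) = -1/M
R = -72
z(m) = 1 + 4*m (z(m) = -1/(-1) + 4*m = -1*(-1) + 4*m = 1 + 4*m)
D(I, t) = 3 + I (D(I, t) = (3 + I) + 0 = 3 + I)
R*D(z(6), p(0)) = -72*(3 + (1 + 4*6)) = -72*(3 + (1 + 24)) = -72*(3 + 25) = -72*28 = -2016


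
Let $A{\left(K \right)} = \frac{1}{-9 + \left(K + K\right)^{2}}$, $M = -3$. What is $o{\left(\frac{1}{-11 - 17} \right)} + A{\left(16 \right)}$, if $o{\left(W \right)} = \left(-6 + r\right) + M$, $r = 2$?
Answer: $- \frac{7104}{1015} \approx -6.999$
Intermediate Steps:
$A{\left(K \right)} = \frac{1}{-9 + 4 K^{2}}$ ($A{\left(K \right)} = \frac{1}{-9 + \left(2 K\right)^{2}} = \frac{1}{-9 + 4 K^{2}}$)
$o{\left(W \right)} = -7$ ($o{\left(W \right)} = \left(-6 + 2\right) - 3 = -4 - 3 = -7$)
$o{\left(\frac{1}{-11 - 17} \right)} + A{\left(16 \right)} = -7 + \frac{1}{-9 + 4 \cdot 16^{2}} = -7 + \frac{1}{-9 + 4 \cdot 256} = -7 + \frac{1}{-9 + 1024} = -7 + \frac{1}{1015} = - \frac{7104}{1015}$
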